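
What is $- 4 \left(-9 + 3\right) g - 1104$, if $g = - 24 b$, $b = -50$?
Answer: $27696$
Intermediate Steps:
$g = 1200$ ($g = \left(-24\right) \left(-50\right) = 1200$)
$- 4 \left(-9 + 3\right) g - 1104 = - 4 \left(-9 + 3\right) 1200 - 1104 = \left(-4\right) \left(-6\right) 1200 - 1104 = 24 \cdot 1200 - 1104 = 28800 - 1104 = 27696$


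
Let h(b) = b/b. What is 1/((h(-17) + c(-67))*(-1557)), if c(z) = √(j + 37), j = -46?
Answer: -1/15570 + I/5190 ≈ -6.4226e-5 + 0.00019268*I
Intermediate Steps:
h(b) = 1
c(z) = 3*I (c(z) = √(-46 + 37) = √(-9) = 3*I)
1/((h(-17) + c(-67))*(-1557)) = 1/((1 + 3*I)*(-1557)) = ((1 - 3*I)/10)*(-1/1557) = -(1 - 3*I)/15570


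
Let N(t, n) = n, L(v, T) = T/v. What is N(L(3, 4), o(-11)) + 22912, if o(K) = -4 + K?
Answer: 22897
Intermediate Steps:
N(L(3, 4), o(-11)) + 22912 = (-4 - 11) + 22912 = -15 + 22912 = 22897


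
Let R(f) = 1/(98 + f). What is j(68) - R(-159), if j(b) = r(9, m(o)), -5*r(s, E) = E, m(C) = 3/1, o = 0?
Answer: -178/305 ≈ -0.58361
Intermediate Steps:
m(C) = 3 (m(C) = 3*1 = 3)
r(s, E) = -E/5
j(b) = -⅗ (j(b) = -⅕*3 = -⅗)
j(68) - R(-159) = -⅗ - 1/(98 - 159) = -⅗ - 1/(-61) = -⅗ - 1*(-1/61) = -⅗ + 1/61 = -178/305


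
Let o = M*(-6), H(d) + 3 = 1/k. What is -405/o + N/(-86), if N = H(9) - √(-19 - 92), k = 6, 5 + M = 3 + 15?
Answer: 35051/6708 + I*√111/86 ≈ 5.2253 + 0.12251*I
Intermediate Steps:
M = 13 (M = -5 + (3 + 15) = -5 + 18 = 13)
H(d) = -17/6 (H(d) = -3 + 1/6 = -3 + ⅙ = -17/6)
o = -78 (o = 13*(-6) = -78)
N = -17/6 - I*√111 (N = -17/6 - √(-19 - 92) = -17/6 - √(-111) = -17/6 - I*√111 ≈ -2.8333 - 10.536*I)
-405/o + N/(-86) = -405/(-78) + (-17/6 - I*√111)/(-86) = -405*(-1/78) + (-17/6 - I*√111)*(-1/86) = 135/26 + (17/516 + I*√111/86) = 35051/6708 + I*√111/86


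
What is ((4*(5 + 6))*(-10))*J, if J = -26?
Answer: 11440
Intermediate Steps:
((4*(5 + 6))*(-10))*J = ((4*(5 + 6))*(-10))*(-26) = ((4*11)*(-10))*(-26) = (44*(-10))*(-26) = -440*(-26) = 11440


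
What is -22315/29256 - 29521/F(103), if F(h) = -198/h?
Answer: 14825536393/965448 ≈ 15356.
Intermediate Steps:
-22315/29256 - 29521/F(103) = -22315/29256 - 29521/((-198/103)) = -22315*1/29256 - 29521/((-198*1/103)) = -22315/29256 - 29521/(-198/103) = -22315/29256 - 29521*(-103/198) = -22315/29256 + 3040663/198 = 14825536393/965448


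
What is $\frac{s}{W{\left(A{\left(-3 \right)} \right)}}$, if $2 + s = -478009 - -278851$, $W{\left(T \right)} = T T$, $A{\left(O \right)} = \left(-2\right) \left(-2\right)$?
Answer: $- \frac{24895}{2} \approx -12448.0$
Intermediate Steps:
$A{\left(O \right)} = 4$
$W{\left(T \right)} = T^{2}$
$s = -199160$ ($s = -2 - 199158 = -199160$)
$\frac{s}{W{\left(A{\left(-3 \right)} \right)}} = - \frac{199160}{4^{2}} = - \frac{199160}{16} = \left(-199160\right) \frac{1}{16} = - \frac{24895}{2}$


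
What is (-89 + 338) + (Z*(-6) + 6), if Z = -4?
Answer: 279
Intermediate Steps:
(-89 + 338) + (Z*(-6) + 6) = (-89 + 338) + (-4*(-6) + 6) = 249 + (24 + 6) = 249 + 30 = 279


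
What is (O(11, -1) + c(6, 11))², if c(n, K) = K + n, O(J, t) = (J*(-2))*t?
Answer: 1521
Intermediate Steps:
O(J, t) = -2*J*t (O(J, t) = (-2*J)*t = -2*J*t)
(O(11, -1) + c(6, 11))² = (-2*11*(-1) + (11 + 6))² = (22 + 17)² = 39² = 1521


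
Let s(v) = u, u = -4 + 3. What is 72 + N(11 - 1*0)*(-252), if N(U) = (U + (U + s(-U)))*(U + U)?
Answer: -116352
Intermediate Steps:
u = -1
s(v) = -1
N(U) = 2*U*(-1 + 2*U) (N(U) = (U + (U - 1))*(U + U) = (U + (-1 + U))*(2*U) = (-1 + 2*U)*(2*U) = 2*U*(-1 + 2*U))
72 + N(11 - 1*0)*(-252) = 72 + (2*(11 - 1*0)*(-1 + 2*(11 - 1*0)))*(-252) = 72 + (2*(11 + 0)*(-1 + 2*(11 + 0)))*(-252) = 72 + (2*11*(-1 + 2*11))*(-252) = 72 + (2*11*(-1 + 22))*(-252) = 72 + (2*11*21)*(-252) = 72 + 462*(-252) = 72 - 116424 = -116352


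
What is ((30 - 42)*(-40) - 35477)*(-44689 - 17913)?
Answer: 2190882194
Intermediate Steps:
((30 - 42)*(-40) - 35477)*(-44689 - 17913) = (-12*(-40) - 35477)*(-62602) = (480 - 35477)*(-62602) = -34997*(-62602) = 2190882194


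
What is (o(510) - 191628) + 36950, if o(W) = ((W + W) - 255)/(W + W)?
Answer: -618709/4 ≈ -1.5468e+5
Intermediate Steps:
o(W) = (-255 + 2*W)/(2*W) (o(W) = (2*W - 255)/((2*W)) = (-255 + 2*W)*(1/(2*W)) = (-255 + 2*W)/(2*W))
(o(510) - 191628) + 36950 = ((-255/2 + 510)/510 - 191628) + 36950 = ((1/510)*(765/2) - 191628) + 36950 = (3/4 - 191628) + 36950 = -766509/4 + 36950 = -618709/4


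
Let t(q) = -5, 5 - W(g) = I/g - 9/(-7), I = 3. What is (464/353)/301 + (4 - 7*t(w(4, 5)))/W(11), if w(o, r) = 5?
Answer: 319200719/28157045 ≈ 11.336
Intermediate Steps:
W(g) = 26/7 - 3/g (W(g) = 5 - (3/g - 9/(-7)) = 5 - (3/g - 9*(-⅐)) = 5 - (3/g + 9/7) = 5 - (9/7 + 3/g) = 5 + (-9/7 - 3/g) = 26/7 - 3/g)
(464/353)/301 + (4 - 7*t(w(4, 5)))/W(11) = (464/353)/301 + (4 - 7*(-5))/(26/7 - 3/11) = (464*(1/353))*(1/301) + (4 + 35)/(26/7 - 3*1/11) = (464/353)*(1/301) + 39/(26/7 - 3/11) = 464/106253 + 39/(265/77) = 464/106253 + 39*(77/265) = 464/106253 + 3003/265 = 319200719/28157045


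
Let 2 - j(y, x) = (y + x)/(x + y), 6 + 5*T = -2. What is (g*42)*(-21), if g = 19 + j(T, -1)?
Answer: -17640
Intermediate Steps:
T = -8/5 (T = -6/5 + (1/5)*(-2) = -6/5 - 2/5 = -8/5 ≈ -1.6000)
j(y, x) = 1 (j(y, x) = 2 - (y + x)/(x + y) = 2 - (x + y)/(x + y) = 2 - 1*1 = 2 - 1 = 1)
g = 20 (g = 19 + 1 = 20)
(g*42)*(-21) = (20*42)*(-21) = 840*(-21) = -17640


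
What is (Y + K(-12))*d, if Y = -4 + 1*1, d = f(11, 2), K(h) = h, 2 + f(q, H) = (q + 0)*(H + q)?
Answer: -2115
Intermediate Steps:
f(q, H) = -2 + q*(H + q) (f(q, H) = -2 + (q + 0)*(H + q) = -2 + q*(H + q))
d = 141 (d = -2 + 11**2 + 2*11 = -2 + 121 + 22 = 141)
Y = -3 (Y = -4 + 1 = -3)
(Y + K(-12))*d = (-3 - 12)*141 = -15*141 = -2115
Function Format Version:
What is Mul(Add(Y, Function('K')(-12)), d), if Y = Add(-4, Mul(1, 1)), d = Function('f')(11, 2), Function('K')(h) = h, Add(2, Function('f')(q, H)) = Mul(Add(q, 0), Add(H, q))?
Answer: -2115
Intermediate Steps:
Function('f')(q, H) = Add(-2, Mul(q, Add(H, q))) (Function('f')(q, H) = Add(-2, Mul(Add(q, 0), Add(H, q))) = Add(-2, Mul(q, Add(H, q))))
d = 141 (d = Add(-2, Pow(11, 2), Mul(2, 11)) = Add(-2, 121, 22) = 141)
Y = -3 (Y = Add(-4, 1) = -3)
Mul(Add(Y, Function('K')(-12)), d) = Mul(Add(-3, -12), 141) = Mul(-15, 141) = -2115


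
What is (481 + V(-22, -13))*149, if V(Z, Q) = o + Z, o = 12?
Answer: 70179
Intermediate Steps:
V(Z, Q) = 12 + Z
(481 + V(-22, -13))*149 = (481 + (12 - 22))*149 = (481 - 10)*149 = 471*149 = 70179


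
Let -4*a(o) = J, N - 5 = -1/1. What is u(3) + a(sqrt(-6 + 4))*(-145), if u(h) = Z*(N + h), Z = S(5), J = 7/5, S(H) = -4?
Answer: 91/4 ≈ 22.750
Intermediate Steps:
N = 4 (N = 5 - 1/1 = 5 - 1*1 = 5 - 1 = 4)
J = 7/5 (J = 7*(1/5) = 7/5 ≈ 1.4000)
Z = -4
u(h) = -16 - 4*h (u(h) = -4*(4 + h) = -16 - 4*h)
a(o) = -7/20 (a(o) = -1/4*7/5 = -7/20)
u(3) + a(sqrt(-6 + 4))*(-145) = (-16 - 4*3) - 7/20*(-145) = (-16 - 12) + 203/4 = -28 + 203/4 = 91/4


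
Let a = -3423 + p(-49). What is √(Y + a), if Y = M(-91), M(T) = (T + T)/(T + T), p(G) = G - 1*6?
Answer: I*√3477 ≈ 58.966*I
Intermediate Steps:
p(G) = -6 + G (p(G) = G - 6 = -6 + G)
M(T) = 1 (M(T) = (2*T)/((2*T)) = (2*T)*(1/(2*T)) = 1)
Y = 1
a = -3478 (a = -3423 + (-6 - 49) = -3423 - 55 = -3478)
√(Y + a) = √(1 - 3478) = √(-3477) = I*√3477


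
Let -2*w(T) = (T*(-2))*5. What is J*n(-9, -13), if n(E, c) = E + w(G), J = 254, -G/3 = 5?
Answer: -21336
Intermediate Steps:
G = -15 (G = -3*5 = -15)
w(T) = 5*T (w(T) = -T*(-2)*5/2 = -(-2*T)*5/2 = -(-5)*T = 5*T)
n(E, c) = -75 + E (n(E, c) = E + 5*(-15) = E - 75 = -75 + E)
J*n(-9, -13) = 254*(-75 - 9) = 254*(-84) = -21336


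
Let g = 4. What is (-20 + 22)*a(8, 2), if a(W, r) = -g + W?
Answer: 8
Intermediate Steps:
a(W, r) = -4 + W (a(W, r) = -1*4 + W = -4 + W)
(-20 + 22)*a(8, 2) = (-20 + 22)*(-4 + 8) = 2*4 = 8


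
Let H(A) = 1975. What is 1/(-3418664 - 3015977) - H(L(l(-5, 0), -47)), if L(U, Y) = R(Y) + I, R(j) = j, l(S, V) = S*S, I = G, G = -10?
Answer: -12708415976/6434641 ≈ -1975.0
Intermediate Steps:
I = -10
l(S, V) = S**2
L(U, Y) = -10 + Y (L(U, Y) = Y - 10 = -10 + Y)
1/(-3418664 - 3015977) - H(L(l(-5, 0), -47)) = 1/(-3418664 - 3015977) - 1*1975 = 1/(-6434641) - 1975 = -1/6434641 - 1975 = -12708415976/6434641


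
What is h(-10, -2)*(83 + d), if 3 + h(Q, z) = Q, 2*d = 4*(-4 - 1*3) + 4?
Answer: -923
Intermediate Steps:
d = -12 (d = (4*(-4 - 1*3) + 4)/2 = (4*(-4 - 3) + 4)/2 = (4*(-7) + 4)/2 = (-28 + 4)/2 = (1/2)*(-24) = -12)
h(Q, z) = -3 + Q
h(-10, -2)*(83 + d) = (-3 - 10)*(83 - 12) = -13*71 = -923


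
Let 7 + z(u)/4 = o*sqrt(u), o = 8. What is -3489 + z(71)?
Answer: -3517 + 32*sqrt(71) ≈ -3247.4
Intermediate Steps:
z(u) = -28 + 32*sqrt(u) (z(u) = -28 + 4*(8*sqrt(u)) = -28 + 32*sqrt(u))
-3489 + z(71) = -3489 + (-28 + 32*sqrt(71)) = -3517 + 32*sqrt(71)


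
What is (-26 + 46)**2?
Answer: 400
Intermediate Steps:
(-26 + 46)**2 = 20**2 = 400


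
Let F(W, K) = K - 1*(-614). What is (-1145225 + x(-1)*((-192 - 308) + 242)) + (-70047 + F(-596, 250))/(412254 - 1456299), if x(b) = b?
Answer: -132821889148/116005 ≈ -1.1450e+6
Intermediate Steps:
F(W, K) = 614 + K (F(W, K) = K + 614 = 614 + K)
(-1145225 + x(-1)*((-192 - 308) + 242)) + (-70047 + F(-596, 250))/(412254 - 1456299) = (-1145225 - ((-192 - 308) + 242)) + (-70047 + (614 + 250))/(412254 - 1456299) = (-1145225 - (-500 + 242)) + (-70047 + 864)/(-1044045) = (-1145225 - 1*(-258)) - 69183*(-1/1044045) = (-1145225 + 258) + 7687/116005 = -1144967 + 7687/116005 = -132821889148/116005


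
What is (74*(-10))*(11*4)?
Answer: -32560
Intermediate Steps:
(74*(-10))*(11*4) = -740*44 = -32560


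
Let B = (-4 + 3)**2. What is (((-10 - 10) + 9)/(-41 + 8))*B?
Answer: 1/3 ≈ 0.33333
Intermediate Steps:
B = 1 (B = (-1)**2 = 1)
(((-10 - 10) + 9)/(-41 + 8))*B = (((-10 - 10) + 9)/(-41 + 8))*1 = ((-20 + 9)/(-33))*1 = -11*(-1/33)*1 = (1/3)*1 = 1/3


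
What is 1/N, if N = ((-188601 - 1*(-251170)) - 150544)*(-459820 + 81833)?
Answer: 1/33253406325 ≈ 3.0072e-11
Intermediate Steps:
N = 33253406325 (N = ((-188601 + 251170) - 150544)*(-377987) = (62569 - 150544)*(-377987) = -87975*(-377987) = 33253406325)
1/N = 1/33253406325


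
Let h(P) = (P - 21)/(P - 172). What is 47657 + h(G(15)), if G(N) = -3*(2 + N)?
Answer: 10627583/223 ≈ 47657.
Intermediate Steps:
G(N) = -6 - 3*N
h(P) = (-21 + P)/(-172 + P)
47657 + h(G(15)) = 47657 + (-21 + (-6 - 3*15))/(-172 + (-6 - 3*15)) = 47657 + (-21 + (-6 - 45))/(-172 + (-6 - 45)) = 47657 + (-21 - 51)/(-172 - 51) = 47657 - 72/(-223) = 47657 - 1/223*(-72) = 47657 + 72/223 = 10627583/223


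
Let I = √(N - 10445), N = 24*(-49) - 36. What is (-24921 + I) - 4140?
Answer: -29061 + I*√11657 ≈ -29061.0 + 107.97*I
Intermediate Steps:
N = -1212 (N = -1176 - 36 = -1212)
I = I*√11657 (I = √(-1212 - 10445) = √(-11657) = I*√11657 ≈ 107.97*I)
(-24921 + I) - 4140 = (-24921 + I*√11657) - 4140 = -29061 + I*√11657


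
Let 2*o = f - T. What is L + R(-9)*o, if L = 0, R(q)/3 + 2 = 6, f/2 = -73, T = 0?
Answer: -876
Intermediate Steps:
f = -146 (f = 2*(-73) = -146)
R(q) = 12 (R(q) = -6 + 3*6 = -6 + 18 = 12)
o = -73 (o = (-146 - 1*0)/2 = (-146 + 0)/2 = (½)*(-146) = -73)
L + R(-9)*o = 0 + 12*(-73) = 0 - 876 = -876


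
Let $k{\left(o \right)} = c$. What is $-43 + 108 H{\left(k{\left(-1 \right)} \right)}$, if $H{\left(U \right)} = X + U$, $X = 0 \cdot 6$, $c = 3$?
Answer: $281$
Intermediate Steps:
$k{\left(o \right)} = 3$
$X = 0$
$H{\left(U \right)} = U$ ($H{\left(U \right)} = 0 + U = U$)
$-43 + 108 H{\left(k{\left(-1 \right)} \right)} = -43 + 108 \cdot 3 = -43 + 324 = 281$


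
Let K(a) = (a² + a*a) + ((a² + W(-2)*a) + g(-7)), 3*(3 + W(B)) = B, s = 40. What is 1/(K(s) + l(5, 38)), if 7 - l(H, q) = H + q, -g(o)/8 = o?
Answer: 3/14020 ≈ 0.00021398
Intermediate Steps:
g(o) = -8*o
W(B) = -3 + B/3
K(a) = 56 + 3*a² - 11*a/3 (K(a) = (a² + a*a) + ((a² + (-3 + (⅓)*(-2))*a) - 8*(-7)) = (a² + a²) + ((a² + (-3 - ⅔)*a) + 56) = 2*a² + ((a² - 11*a/3) + 56) = 2*a² + (56 + a² - 11*a/3) = 56 + 3*a² - 11*a/3)
l(H, q) = 7 - H - q (l(H, q) = 7 - (H + q) = 7 + (-H - q) = 7 - H - q)
1/(K(s) + l(5, 38)) = 1/((56 + 3*40² - 11/3*40) + (7 - 1*5 - 1*38)) = 1/((56 + 3*1600 - 440/3) + (7 - 5 - 38)) = 1/((56 + 4800 - 440/3) - 36) = 1/(14128/3 - 36) = 1/(14020/3) = 3/14020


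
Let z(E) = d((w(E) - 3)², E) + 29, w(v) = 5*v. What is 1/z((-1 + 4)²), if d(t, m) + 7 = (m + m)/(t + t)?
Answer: 196/4313 ≈ 0.045444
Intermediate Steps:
d(t, m) = -7 + m/t (d(t, m) = -7 + (m + m)/(t + t) = -7 + (2*m)/((2*t)) = -7 + (2*m)*(1/(2*t)) = -7 + m/t)
z(E) = 22 + E/(-3 + 5*E)² (z(E) = (-7 + E/((5*E - 3)²)) + 29 = (-7 + E/((-3 + 5*E)²)) + 29 = (-7 + E/(-3 + 5*E)²) + 29 = 22 + E/(-3 + 5*E)²)
1/z((-1 + 4)²) = 1/(22 + (-1 + 4)²/(-3 + 5*(-1 + 4)²)²) = 1/(22 + 3²/(-3 + 5*3²)²) = 1/(22 + 9/(-3 + 5*9)²) = 1/(22 + 9/(-3 + 45)²) = 1/(22 + 9/42²) = 1/(22 + 9*(1/1764)) = 1/(22 + 1/196) = 1/(4313/196) = 196/4313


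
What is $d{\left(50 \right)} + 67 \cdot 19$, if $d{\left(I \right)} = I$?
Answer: $1323$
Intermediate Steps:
$d{\left(50 \right)} + 67 \cdot 19 = 50 + 67 \cdot 19 = 50 + 1273 = 1323$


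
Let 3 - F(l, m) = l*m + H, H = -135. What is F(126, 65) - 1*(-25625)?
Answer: 17573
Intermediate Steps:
F(l, m) = 138 - l*m (F(l, m) = 3 - (l*m - 135) = 3 - (-135 + l*m) = 3 + (135 - l*m) = 138 - l*m)
F(126, 65) - 1*(-25625) = (138 - 1*126*65) - 1*(-25625) = (138 - 8190) + 25625 = -8052 + 25625 = 17573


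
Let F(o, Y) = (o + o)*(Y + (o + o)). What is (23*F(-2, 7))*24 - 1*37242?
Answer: -43866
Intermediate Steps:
F(o, Y) = 2*o*(Y + 2*o) (F(o, Y) = (2*o)*(Y + 2*o) = 2*o*(Y + 2*o))
(23*F(-2, 7))*24 - 1*37242 = (23*(2*(-2)*(7 + 2*(-2))))*24 - 1*37242 = (23*(2*(-2)*(7 - 4)))*24 - 37242 = (23*(2*(-2)*3))*24 - 37242 = (23*(-12))*24 - 37242 = -276*24 - 37242 = -6624 - 37242 = -43866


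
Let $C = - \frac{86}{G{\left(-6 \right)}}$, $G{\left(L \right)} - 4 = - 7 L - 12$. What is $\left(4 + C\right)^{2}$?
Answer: $\frac{625}{289} \approx 2.1626$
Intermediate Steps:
$G{\left(L \right)} = -8 - 7 L$ ($G{\left(L \right)} = 4 - \left(12 + 7 L\right) = -8 - 7 L$)
$C = - \frac{43}{17}$ ($C = - \frac{86}{-8 - -42} = - \frac{86}{-8 + 42} = - \frac{86}{34} = \left(-86\right) \frac{1}{34} = - \frac{43}{17} \approx -2.5294$)
$\left(4 + C\right)^{2} = \left(4 - \frac{43}{17}\right)^{2} = \left(\frac{25}{17}\right)^{2} = \frac{625}{289}$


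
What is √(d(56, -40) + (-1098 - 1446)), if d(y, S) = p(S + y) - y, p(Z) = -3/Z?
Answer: I*√41603/4 ≈ 50.992*I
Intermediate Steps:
d(y, S) = -y - 3/(S + y) (d(y, S) = -3/(S + y) - y = -y - 3/(S + y))
√(d(56, -40) + (-1098 - 1446)) = √((-3 - 1*56*(-40 + 56))/(-40 + 56) + (-1098 - 1446)) = √((-3 - 1*56*16)/16 - 2544) = √((-3 - 896)/16 - 2544) = √((1/16)*(-899) - 2544) = √(-899/16 - 2544) = √(-41603/16) = I*√41603/4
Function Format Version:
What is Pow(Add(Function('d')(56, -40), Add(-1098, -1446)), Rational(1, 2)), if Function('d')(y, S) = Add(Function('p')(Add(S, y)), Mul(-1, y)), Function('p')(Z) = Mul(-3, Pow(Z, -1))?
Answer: Mul(Rational(1, 4), I, Pow(41603, Rational(1, 2))) ≈ Mul(50.992, I)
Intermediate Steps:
Function('d')(y, S) = Add(Mul(-1, y), Mul(-3, Pow(Add(S, y), -1))) (Function('d')(y, S) = Add(Mul(-3, Pow(Add(S, y), -1)), Mul(-1, y)) = Add(Mul(-1, y), Mul(-3, Pow(Add(S, y), -1))))
Pow(Add(Function('d')(56, -40), Add(-1098, -1446)), Rational(1, 2)) = Pow(Add(Mul(Pow(Add(-40, 56), -1), Add(-3, Mul(-1, 56, Add(-40, 56)))), Add(-1098, -1446)), Rational(1, 2)) = Pow(Add(Mul(Pow(16, -1), Add(-3, Mul(-1, 56, 16))), -2544), Rational(1, 2)) = Pow(Add(Mul(Rational(1, 16), Add(-3, -896)), -2544), Rational(1, 2)) = Pow(Add(Mul(Rational(1, 16), -899), -2544), Rational(1, 2)) = Pow(Add(Rational(-899, 16), -2544), Rational(1, 2)) = Pow(Rational(-41603, 16), Rational(1, 2)) = Mul(Rational(1, 4), I, Pow(41603, Rational(1, 2)))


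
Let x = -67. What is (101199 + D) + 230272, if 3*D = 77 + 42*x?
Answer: 991676/3 ≈ 3.3056e+5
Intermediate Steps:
D = -2737/3 (D = (77 + 42*(-67))/3 = (77 - 2814)/3 = (⅓)*(-2737) = -2737/3 ≈ -912.33)
(101199 + D) + 230272 = (101199 - 2737/3) + 230272 = 300860/3 + 230272 = 991676/3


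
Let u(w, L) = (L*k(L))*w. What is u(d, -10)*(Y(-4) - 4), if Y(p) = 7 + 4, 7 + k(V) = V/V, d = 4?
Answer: 1680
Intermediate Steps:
k(V) = -6 (k(V) = -7 + V/V = -7 + 1 = -6)
u(w, L) = -6*L*w (u(w, L) = (L*(-6))*w = (-6*L)*w = -6*L*w)
Y(p) = 11
u(d, -10)*(Y(-4) - 4) = (-6*(-10)*4)*(11 - 4) = 240*7 = 1680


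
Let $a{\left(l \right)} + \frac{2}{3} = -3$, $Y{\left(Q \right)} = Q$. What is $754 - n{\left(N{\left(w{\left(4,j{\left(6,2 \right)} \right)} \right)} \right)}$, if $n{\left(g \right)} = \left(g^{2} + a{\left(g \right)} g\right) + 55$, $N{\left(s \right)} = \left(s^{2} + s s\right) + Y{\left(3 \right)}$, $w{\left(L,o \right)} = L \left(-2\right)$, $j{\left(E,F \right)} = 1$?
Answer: $- \frac{47945}{3} \approx -15982.0$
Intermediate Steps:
$a{\left(l \right)} = - \frac{11}{3}$ ($a{\left(l \right)} = - \frac{2}{3} - 3 = - \frac{11}{3}$)
$w{\left(L,o \right)} = - 2 L$
$N{\left(s \right)} = 3 + 2 s^{2}$ ($N{\left(s \right)} = \left(s^{2} + s s\right) + 3 = \left(s^{2} + s^{2}\right) + 3 = 2 s^{2} + 3 = 3 + 2 s^{2}$)
$n{\left(g \right)} = 55 + g^{2} - \frac{11 g}{3}$ ($n{\left(g \right)} = \left(g^{2} - \frac{11 g}{3}\right) + 55 = 55 + g^{2} - \frac{11 g}{3}$)
$754 - n{\left(N{\left(w{\left(4,j{\left(6,2 \right)} \right)} \right)} \right)} = 754 - \left(55 + \left(3 + 2 \left(\left(-2\right) 4\right)^{2}\right)^{2} - \frac{11 \left(3 + 2 \left(\left(-2\right) 4\right)^{2}\right)}{3}\right) = 754 - \left(55 + \left(3 + 2 \left(-8\right)^{2}\right)^{2} - \frac{11 \left(3 + 2 \left(-8\right)^{2}\right)}{3}\right) = 754 - \left(55 + \left(3 + 2 \cdot 64\right)^{2} - \frac{11 \left(3 + 2 \cdot 64\right)}{3}\right) = 754 - \left(55 + \left(3 + 128\right)^{2} - \frac{11 \left(3 + 128\right)}{3}\right) = 754 - \left(55 + 131^{2} - \frac{1441}{3}\right) = 754 - \left(55 + 17161 - \frac{1441}{3}\right) = 754 - \frac{50207}{3} = - \frac{47945}{3}$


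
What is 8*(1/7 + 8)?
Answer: 456/7 ≈ 65.143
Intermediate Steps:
8*(1/7 + 8) = 8*(57/7) = 456/7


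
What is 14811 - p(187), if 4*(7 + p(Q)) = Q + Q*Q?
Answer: 6029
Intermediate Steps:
p(Q) = -7 + Q/4 + Q²/4 (p(Q) = -7 + (Q + Q*Q)/4 = -7 + (Q + Q²)/4 = -7 + (Q/4 + Q²/4) = -7 + Q/4 + Q²/4)
14811 - p(187) = 14811 - (-7 + (¼)*187 + (¼)*187²) = 14811 - (-7 + 187/4 + (¼)*34969) = 14811 - (-7 + 187/4 + 34969/4) = 14811 - 1*8782 = 14811 - 8782 = 6029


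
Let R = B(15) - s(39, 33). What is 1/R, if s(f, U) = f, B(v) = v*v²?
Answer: 1/3336 ≈ 0.00029976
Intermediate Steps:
B(v) = v³
R = 3336 (R = 15³ - 1*39 = 3375 - 39 = 3336)
1/R = 1/3336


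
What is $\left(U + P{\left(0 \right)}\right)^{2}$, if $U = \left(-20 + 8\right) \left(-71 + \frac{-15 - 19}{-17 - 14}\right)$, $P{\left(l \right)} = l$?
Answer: $\frac{676208016}{961} \approx 7.0365 \cdot 10^{5}$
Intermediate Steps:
$U = \frac{26004}{31}$ ($U = - 12 \left(-71 - \frac{34}{-31}\right) = - 12 \left(-71 - - \frac{34}{31}\right) = - 12 \left(-71 + \frac{34}{31}\right) = \left(-12\right) \left(- \frac{2167}{31}\right) = \frac{26004}{31} \approx 838.84$)
$\left(U + P{\left(0 \right)}\right)^{2} = \left(\frac{26004}{31} + 0\right)^{2} = \left(\frac{26004}{31}\right)^{2} = \frac{676208016}{961}$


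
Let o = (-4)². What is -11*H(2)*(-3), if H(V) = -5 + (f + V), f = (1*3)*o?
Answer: 1485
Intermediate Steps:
o = 16
f = 48 (f = (1*3)*16 = 3*16 = 48)
H(V) = 43 + V (H(V) = -5 + (48 + V) = 43 + V)
-11*H(2)*(-3) = -11*(43 + 2)*(-3) = -11*45*(-3) = -495*(-3) = 1485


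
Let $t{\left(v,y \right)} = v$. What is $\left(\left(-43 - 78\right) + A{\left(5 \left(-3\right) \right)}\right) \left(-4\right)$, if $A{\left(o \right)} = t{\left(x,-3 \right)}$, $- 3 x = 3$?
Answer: $488$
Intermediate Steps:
$x = -1$ ($x = \left(- \frac{1}{3}\right) 3 = -1$)
$A{\left(o \right)} = -1$
$\left(\left(-43 - 78\right) + A{\left(5 \left(-3\right) \right)}\right) \left(-4\right) = \left(\left(-43 - 78\right) - 1\right) \left(-4\right) = \left(-121 - 1\right) \left(-4\right) = \left(-122\right) \left(-4\right) = 488$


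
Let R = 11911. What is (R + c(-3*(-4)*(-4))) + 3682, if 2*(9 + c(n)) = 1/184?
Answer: 5734913/368 ≈ 15584.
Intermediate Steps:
c(n) = -3311/368 (c(n) = -9 + (½)/184 = -9 + (½)*(1/184) = -9 + 1/368 = -3311/368)
(R + c(-3*(-4)*(-4))) + 3682 = (11911 - 3311/368) + 3682 = 4379937/368 + 3682 = 5734913/368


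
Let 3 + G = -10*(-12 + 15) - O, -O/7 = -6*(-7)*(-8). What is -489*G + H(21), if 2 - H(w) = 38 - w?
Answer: 1166250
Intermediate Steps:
H(w) = -36 + w (H(w) = 2 - (38 - w) = 2 + (-38 + w) = -36 + w)
O = 2352 (O = -7*(-6*(-7))*(-8) = -294*(-8) = -7*(-336) = 2352)
G = -2385 (G = -3 + (-10*(-12 + 15) - 1*2352) = -3 + (-10*3 - 2352) = -3 + (-30 - 2352) = -3 - 2382 = -2385)
-489*G + H(21) = -489*(-2385) + (-36 + 21) = 1166265 - 15 = 1166250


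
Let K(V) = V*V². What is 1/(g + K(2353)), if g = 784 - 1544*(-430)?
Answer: 1/13028305681 ≈ 7.6756e-11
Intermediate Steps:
K(V) = V³
g = 664704 (g = 784 + 663920 = 664704)
1/(g + K(2353)) = 1/(664704 + 2353³) = 1/(664704 + 13027640977) = 1/13028305681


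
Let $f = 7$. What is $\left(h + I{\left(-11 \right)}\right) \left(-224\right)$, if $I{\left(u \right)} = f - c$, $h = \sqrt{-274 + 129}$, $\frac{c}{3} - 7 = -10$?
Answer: $-3584 - 224 i \sqrt{145} \approx -3584.0 - 2697.3 i$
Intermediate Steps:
$c = -9$ ($c = 21 + 3 \left(-10\right) = 21 - 30 = -9$)
$h = i \sqrt{145}$ ($h = \sqrt{-145} = i \sqrt{145} \approx 12.042 i$)
$I{\left(u \right)} = 16$ ($I{\left(u \right)} = 7 - -9 = 7 + 9 = 16$)
$\left(h + I{\left(-11 \right)}\right) \left(-224\right) = \left(i \sqrt{145} + 16\right) \left(-224\right) = \left(16 + i \sqrt{145}\right) \left(-224\right) = -3584 - 224 i \sqrt{145}$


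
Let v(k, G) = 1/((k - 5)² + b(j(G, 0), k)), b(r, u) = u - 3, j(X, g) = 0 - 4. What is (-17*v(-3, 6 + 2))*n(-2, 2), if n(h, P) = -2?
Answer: 17/29 ≈ 0.58621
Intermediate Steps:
j(X, g) = -4
b(r, u) = -3 + u
v(k, G) = 1/(-3 + k + (-5 + k)²) (v(k, G) = 1/((k - 5)² + (-3 + k)) = 1/((-5 + k)² + (-3 + k)) = 1/(-3 + k + (-5 + k)²))
(-17*v(-3, 6 + 2))*n(-2, 2) = -17/(-3 - 3 + (-5 - 3)²)*(-2) = -17/(-3 - 3 + (-8)²)*(-2) = -17/(-3 - 3 + 64)*(-2) = -17/58*(-2) = 17/29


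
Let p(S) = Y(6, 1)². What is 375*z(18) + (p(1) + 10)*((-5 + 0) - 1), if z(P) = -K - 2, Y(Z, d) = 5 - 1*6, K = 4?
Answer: -2316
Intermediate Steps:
Y(Z, d) = -1 (Y(Z, d) = 5 - 6 = -1)
p(S) = 1 (p(S) = (-1)² = 1)
z(P) = -6 (z(P) = -1*4 - 2 = -4 - 2 = -6)
375*z(18) + (p(1) + 10)*((-5 + 0) - 1) = 375*(-6) + (1 + 10)*((-5 + 0) - 1) = -2250 + 11*(-5 - 1) = -2250 + 11*(-6) = -2250 - 66 = -2316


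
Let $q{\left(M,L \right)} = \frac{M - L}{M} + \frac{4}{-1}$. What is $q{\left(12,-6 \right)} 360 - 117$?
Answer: $-1017$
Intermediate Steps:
$q{\left(M,L \right)} = -4 + \frac{M - L}{M}$ ($q{\left(M,L \right)} = \frac{M - L}{M} + 4 \left(-1\right) = \frac{M - L}{M} - 4 = -4 + \frac{M - L}{M}$)
$q{\left(12,-6 \right)} 360 - 117 = \left(-3 - - \frac{6}{12}\right) 360 - 117 = \left(-3 - \left(-6\right) \frac{1}{12}\right) 360 - 117 = \left(-3 + \frac{1}{2}\right) 360 - 117 = \left(- \frac{5}{2}\right) 360 - 117 = -900 - 117 = -1017$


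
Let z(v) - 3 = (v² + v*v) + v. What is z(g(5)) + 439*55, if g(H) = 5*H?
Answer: 25423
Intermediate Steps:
z(v) = 3 + v + 2*v² (z(v) = 3 + ((v² + v*v) + v) = 3 + ((v² + v²) + v) = 3 + (2*v² + v) = 3 + (v + 2*v²) = 3 + v + 2*v²)
z(g(5)) + 439*55 = (3 + 5*5 + 2*(5*5)²) + 439*55 = (3 + 25 + 2*25²) + 24145 = (3 + 25 + 2*625) + 24145 = (3 + 25 + 1250) + 24145 = 1278 + 24145 = 25423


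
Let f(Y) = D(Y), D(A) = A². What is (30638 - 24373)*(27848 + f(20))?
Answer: 176973720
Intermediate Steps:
f(Y) = Y²
(30638 - 24373)*(27848 + f(20)) = (30638 - 24373)*(27848 + 20²) = 6265*(27848 + 400) = 6265*28248 = 176973720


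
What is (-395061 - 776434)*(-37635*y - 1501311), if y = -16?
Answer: 1053350900745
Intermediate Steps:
(-395061 - 776434)*(-37635*y - 1501311) = (-395061 - 776434)*(-37635*(-16) - 1501311) = -1171495*(602160 - 1501311) = -1171495*(-899151) = 1053350900745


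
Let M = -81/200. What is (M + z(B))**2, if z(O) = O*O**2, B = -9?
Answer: 21281266161/40000 ≈ 5.3203e+5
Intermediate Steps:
M = -81/200 (M = -81*1/200 = -81/200 ≈ -0.40500)
z(O) = O**3
(M + z(B))**2 = (-81/200 + (-9)**3)**2 = (-81/200 - 729)**2 = (-145881/200)**2 = 21281266161/40000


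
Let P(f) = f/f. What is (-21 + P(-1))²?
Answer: 400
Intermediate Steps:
P(f) = 1
(-21 + P(-1))² = (-21 + 1)² = (-20)² = 400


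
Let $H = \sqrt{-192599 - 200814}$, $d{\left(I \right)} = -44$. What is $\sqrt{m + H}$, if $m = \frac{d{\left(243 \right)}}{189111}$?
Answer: $\frac{\sqrt{-49236 + 211615209 i \sqrt{393413}}}{14547} \approx 17.709 + 17.709 i$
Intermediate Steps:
$m = - \frac{44}{189111} \approx -0.00023267$
$H = i \sqrt{393413}$ ($H = \sqrt{-393413} = i \sqrt{393413} \approx 627.23 i$)
$\sqrt{m + H} = \sqrt{- \frac{44}{189111} + i \sqrt{393413}}$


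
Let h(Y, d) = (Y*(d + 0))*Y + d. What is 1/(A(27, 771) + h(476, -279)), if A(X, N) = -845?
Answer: -1/63215828 ≈ -1.5819e-8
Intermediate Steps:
h(Y, d) = d + d*Y**2 (h(Y, d) = (Y*d)*Y + d = d*Y**2 + d = d + d*Y**2)
1/(A(27, 771) + h(476, -279)) = 1/(-845 - 279*(1 + 476**2)) = 1/(-845 - 279*(1 + 226576)) = 1/(-845 - 279*226577) = 1/(-845 - 63214983) = 1/(-63215828) = -1/63215828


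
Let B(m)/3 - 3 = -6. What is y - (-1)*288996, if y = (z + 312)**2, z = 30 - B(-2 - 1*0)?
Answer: 412197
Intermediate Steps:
B(m) = -9 (B(m) = 9 + 3*(-6) = 9 - 18 = -9)
z = 39 (z = 30 - 1*(-9) = 30 + 9 = 39)
y = 123201 (y = (39 + 312)**2 = 351**2 = 123201)
y - (-1)*288996 = 123201 - (-1)*288996 = 123201 - 1*(-288996) = 123201 + 288996 = 412197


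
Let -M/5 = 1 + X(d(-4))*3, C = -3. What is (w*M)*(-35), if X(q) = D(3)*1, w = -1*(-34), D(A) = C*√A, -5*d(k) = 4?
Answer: 5950 - 53550*√3 ≈ -86801.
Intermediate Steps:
d(k) = -⅘ (d(k) = -⅕*4 = -⅘)
D(A) = -3*√A
w = 34
X(q) = -3*√3 (X(q) = -3*√3*1 = -3*√3)
M = -5 + 45*√3 (M = -5*(1 - 3*√3*3) = -5*(1 - 9*√3) = -5 + 45*√3 ≈ 72.942)
(w*M)*(-35) = (34*(-5 + 45*√3))*(-35) = (-170 + 1530*√3)*(-35) = 5950 - 53550*√3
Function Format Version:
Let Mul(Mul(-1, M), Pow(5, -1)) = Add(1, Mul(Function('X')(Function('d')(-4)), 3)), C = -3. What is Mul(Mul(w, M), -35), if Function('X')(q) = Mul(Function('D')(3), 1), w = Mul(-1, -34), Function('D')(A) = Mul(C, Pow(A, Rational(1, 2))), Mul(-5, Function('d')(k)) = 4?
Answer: Add(5950, Mul(-53550, Pow(3, Rational(1, 2)))) ≈ -86801.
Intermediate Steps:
Function('d')(k) = Rational(-4, 5) (Function('d')(k) = Mul(Rational(-1, 5), 4) = Rational(-4, 5))
Function('D')(A) = Mul(-3, Pow(A, Rational(1, 2)))
w = 34
Function('X')(q) = Mul(-3, Pow(3, Rational(1, 2))) (Function('X')(q) = Mul(Mul(-3, Pow(3, Rational(1, 2))), 1) = Mul(-3, Pow(3, Rational(1, 2))))
M = Add(-5, Mul(45, Pow(3, Rational(1, 2)))) (M = Mul(-5, Add(1, Mul(Mul(-3, Pow(3, Rational(1, 2))), 3))) = Mul(-5, Add(1, Mul(-9, Pow(3, Rational(1, 2))))) = Add(-5, Mul(45, Pow(3, Rational(1, 2)))) ≈ 72.942)
Mul(Mul(w, M), -35) = Mul(Mul(34, Add(-5, Mul(45, Pow(3, Rational(1, 2))))), -35) = Mul(Add(-170, Mul(1530, Pow(3, Rational(1, 2)))), -35) = Add(5950, Mul(-53550, Pow(3, Rational(1, 2))))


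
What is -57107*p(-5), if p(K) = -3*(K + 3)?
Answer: -342642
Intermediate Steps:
p(K) = -9 - 3*K (p(K) = -3*(3 + K) = -9 - 3*K)
-57107*p(-5) = -57107*(-9 - 3*(-5)) = -57107*(-9 + 15) = -57107*6 = -342642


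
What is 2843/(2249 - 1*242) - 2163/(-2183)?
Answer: 10547410/4381281 ≈ 2.4074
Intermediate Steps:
2843/(2249 - 1*242) - 2163/(-2183) = 2843/(2249 - 242) - 2163*(-1/2183) = 2843/2007 + 2163/2183 = 10547410/4381281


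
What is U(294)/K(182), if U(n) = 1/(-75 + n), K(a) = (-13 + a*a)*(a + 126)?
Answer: 1/2233403172 ≈ 4.4775e-10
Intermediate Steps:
K(a) = (-13 + a²)*(126 + a)
U(294)/K(182) = 1/((-75 + 294)*(-1638 + 182³ - 13*182 + 126*182²)) = 1/(219*(-1638 + 6028568 - 2366 + 126*33124)) = 1/(219*(-1638 + 6028568 - 2366 + 4173624)) = (1/219)/10198188 = (1/219)*(1/10198188) = 1/2233403172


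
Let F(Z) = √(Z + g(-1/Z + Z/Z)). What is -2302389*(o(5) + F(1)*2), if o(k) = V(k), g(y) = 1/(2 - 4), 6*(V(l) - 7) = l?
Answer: -36070761/2 - 2302389*√2 ≈ -2.1291e+7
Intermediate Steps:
V(l) = 7 + l/6
g(y) = -½ (g(y) = 1/(-2) = -½)
F(Z) = √(-½ + Z) (F(Z) = √(Z - ½) = √(-½ + Z))
o(k) = 7 + k/6
-2302389*(o(5) + F(1)*2) = -2302389*((7 + (⅙)*5) + (√(-2 + 4*1)/2)*2) = -2302389*((7 + ⅚) + (√(-2 + 4)/2)*2) = -2302389*(47/6 + (√2/2)*2) = -2302389*(47/6 + √2) = -36070761/2 - 2302389*√2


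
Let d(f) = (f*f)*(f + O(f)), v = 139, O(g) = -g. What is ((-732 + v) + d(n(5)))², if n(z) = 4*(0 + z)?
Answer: 351649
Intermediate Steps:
n(z) = 4*z
d(f) = 0 (d(f) = (f*f)*(f - f) = f²*0 = 0)
((-732 + v) + d(n(5)))² = ((-732 + 139) + 0)² = (-593 + 0)² = (-593)² = 351649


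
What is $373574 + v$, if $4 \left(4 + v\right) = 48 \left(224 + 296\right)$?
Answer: $379810$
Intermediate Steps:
$v = 6236$ ($v = -4 + \frac{48 \left(224 + 296\right)}{4} = -4 + \frac{48 \cdot 520}{4} = -4 + \frac{1}{4} \cdot 24960 = -4 + 6240 = 6236$)
$373574 + v = 373574 + 6236 = 379810$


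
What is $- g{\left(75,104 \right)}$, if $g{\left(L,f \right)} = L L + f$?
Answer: $-5729$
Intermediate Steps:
$g{\left(L,f \right)} = f + L^{2}$ ($g{\left(L,f \right)} = L^{2} + f = f + L^{2}$)
$- g{\left(75,104 \right)} = - (104 + 75^{2}) = - (104 + 5625) = \left(-1\right) 5729 = -5729$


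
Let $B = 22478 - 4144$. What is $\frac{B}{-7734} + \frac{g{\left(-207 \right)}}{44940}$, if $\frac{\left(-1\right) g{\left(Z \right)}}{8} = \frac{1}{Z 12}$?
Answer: $- \frac{42638374141}{17986538430} \approx -2.3706$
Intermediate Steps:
$g{\left(Z \right)} = - \frac{2}{3 Z}$ ($g{\left(Z \right)} = - \frac{8}{Z 12} = - \frac{8}{12 Z} = - 8 \frac{1}{12 Z} = - \frac{2}{3 Z}$)
$B = 18334$
$\frac{B}{-7734} + \frac{g{\left(-207 \right)}}{44940} = \frac{18334}{-7734} + \frac{\left(- \frac{2}{3}\right) \frac{1}{-207}}{44940} = 18334 \left(- \frac{1}{7734}\right) + \left(- \frac{2}{3}\right) \left(- \frac{1}{207}\right) \frac{1}{44940} = - \frac{9167}{3867} + \frac{2}{621} \cdot \frac{1}{44940} = - \frac{9167}{3867} + \frac{1}{13953870} = - \frac{42638374141}{17986538430}$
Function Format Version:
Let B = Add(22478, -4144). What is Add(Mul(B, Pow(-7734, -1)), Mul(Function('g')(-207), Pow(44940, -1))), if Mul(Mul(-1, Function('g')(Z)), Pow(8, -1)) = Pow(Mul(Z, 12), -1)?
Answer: Rational(-42638374141, 17986538430) ≈ -2.3706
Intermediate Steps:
Function('g')(Z) = Mul(Rational(-2, 3), Pow(Z, -1)) (Function('g')(Z) = Mul(-8, Pow(Mul(Z, 12), -1)) = Mul(-8, Pow(Mul(12, Z), -1)) = Mul(-8, Mul(Rational(1, 12), Pow(Z, -1))) = Mul(Rational(-2, 3), Pow(Z, -1)))
B = 18334
Add(Mul(B, Pow(-7734, -1)), Mul(Function('g')(-207), Pow(44940, -1))) = Add(Mul(18334, Pow(-7734, -1)), Mul(Mul(Rational(-2, 3), Pow(-207, -1)), Pow(44940, -1))) = Add(Mul(18334, Rational(-1, 7734)), Mul(Mul(Rational(-2, 3), Rational(-1, 207)), Rational(1, 44940))) = Add(Rational(-9167, 3867), Mul(Rational(2, 621), Rational(1, 44940))) = Add(Rational(-9167, 3867), Rational(1, 13953870)) = Rational(-42638374141, 17986538430)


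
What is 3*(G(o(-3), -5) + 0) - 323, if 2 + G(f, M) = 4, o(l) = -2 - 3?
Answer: -317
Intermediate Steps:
o(l) = -5
G(f, M) = 2 (G(f, M) = -2 + 4 = 2)
3*(G(o(-3), -5) + 0) - 323 = 3*(2 + 0) - 323 = 3*2 - 323 = 6 - 323 = -317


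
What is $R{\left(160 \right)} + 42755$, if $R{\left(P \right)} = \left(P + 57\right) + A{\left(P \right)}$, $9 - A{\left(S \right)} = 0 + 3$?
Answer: $42978$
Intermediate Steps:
$A{\left(S \right)} = 6$ ($A{\left(S \right)} = 9 - \left(0 + 3\right) = 9 - 3 = 6$)
$R{\left(P \right)} = 63 + P$ ($R{\left(P \right)} = \left(P + 57\right) + 6 = \left(57 + P\right) + 6 = 63 + P$)
$R{\left(160 \right)} + 42755 = \left(63 + 160\right) + 42755 = 223 + 42755 = 42978$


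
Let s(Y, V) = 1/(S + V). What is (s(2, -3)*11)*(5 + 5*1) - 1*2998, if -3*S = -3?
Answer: -3053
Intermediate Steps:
S = 1 (S = -1/3*(-3) = 1)
s(Y, V) = 1/(1 + V)
(s(2, -3)*11)*(5 + 5*1) - 1*2998 = (11/(1 - 3))*(5 + 5*1) - 1*2998 = (11/(-2))*(5 + 5) - 2998 = -1/2*11*10 - 2998 = -11/2*10 - 2998 = -55 - 2998 = -3053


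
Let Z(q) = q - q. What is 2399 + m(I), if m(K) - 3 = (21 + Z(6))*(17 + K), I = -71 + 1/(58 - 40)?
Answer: 7615/6 ≈ 1269.2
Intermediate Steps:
Z(q) = 0
I = -1277/18 (I = -71 + 1/18 = -1277/18 ≈ -70.944)
m(K) = 360 + 21*K (m(K) = 3 + (21 + 0)*(17 + K) = 3 + 21*(17 + K) = 3 + (357 + 21*K) = 360 + 21*K)
2399 + m(I) = 2399 + (360 + 21*(-1277/18)) = 2399 + (360 - 8939/6) = 2399 - 6779/6 = 7615/6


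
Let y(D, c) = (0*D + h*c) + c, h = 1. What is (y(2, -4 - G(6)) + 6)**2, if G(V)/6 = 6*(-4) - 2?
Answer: 96100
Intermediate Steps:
G(V) = -156 (G(V) = 6*(6*(-4) - 2) = 6*(-24 - 2) = 6*(-26) = -156)
y(D, c) = 2*c (y(D, c) = (0*D + 1*c) + c = (0 + c) + c = c + c = 2*c)
(y(2, -4 - G(6)) + 6)**2 = (2*(-4 - 1*(-156)) + 6)**2 = (2*(-4 + 156) + 6)**2 = (2*152 + 6)**2 = (304 + 6)**2 = 310**2 = 96100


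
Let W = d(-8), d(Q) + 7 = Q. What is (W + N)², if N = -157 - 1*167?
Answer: 114921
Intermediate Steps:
N = -324 (N = -157 - 167 = -324)
d(Q) = -7 + Q
W = -15 (W = -7 - 8 = -15)
(W + N)² = (-15 - 324)² = (-339)² = 114921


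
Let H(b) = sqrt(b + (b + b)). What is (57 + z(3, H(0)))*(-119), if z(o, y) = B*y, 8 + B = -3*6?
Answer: -6783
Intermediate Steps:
H(b) = sqrt(3)*sqrt(b) (H(b) = sqrt(b + 2*b) = sqrt(3*b) = sqrt(3)*sqrt(b))
B = -26 (B = -8 - 3*6 = -8 - 18 = -26)
z(o, y) = -26*y
(57 + z(3, H(0)))*(-119) = (57 - 26*sqrt(3)*sqrt(0))*(-119) = (57 - 26*sqrt(3)*0)*(-119) = (57 - 26*0)*(-119) = (57 + 0)*(-119) = 57*(-119) = -6783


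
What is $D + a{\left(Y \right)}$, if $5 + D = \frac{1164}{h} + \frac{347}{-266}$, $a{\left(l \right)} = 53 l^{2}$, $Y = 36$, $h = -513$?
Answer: $\frac{164418547}{2394} \approx 68679.0$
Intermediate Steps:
$D = - \frac{20525}{2394}$ ($D = -5 + \left(\frac{1164}{-513} + \frac{347}{-266}\right) = -5 + \left(1164 \left(- \frac{1}{513}\right) + 347 \left(- \frac{1}{266}\right)\right) = -5 - \frac{8555}{2394} = - \frac{20525}{2394} \approx -8.5735$)
$D + a{\left(Y \right)} = - \frac{20525}{2394} + 53 \cdot 36^{2} = - \frac{20525}{2394} + 53 \cdot 1296 = - \frac{20525}{2394} + 68688 = \frac{164418547}{2394}$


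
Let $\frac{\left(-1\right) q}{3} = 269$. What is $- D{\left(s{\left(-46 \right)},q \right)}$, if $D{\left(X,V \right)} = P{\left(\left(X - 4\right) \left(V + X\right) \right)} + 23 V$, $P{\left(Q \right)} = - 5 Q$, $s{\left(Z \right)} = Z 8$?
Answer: $2204061$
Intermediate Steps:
$q = -807$ ($q = \left(-3\right) 269 = -807$)
$s{\left(Z \right)} = 8 Z$
$D{\left(X,V \right)} = 23 V - 5 \left(-4 + X\right) \left(V + X\right)$ ($D{\left(X,V \right)} = - 5 \left(X - 4\right) \left(V + X\right) + 23 V = - 5 \left(-4 + X\right) \left(V + X\right) + 23 V = 23 V - 5 \left(-4 + X\right) \left(V + X\right)$)
$- D{\left(s{\left(-46 \right)},q \right)} = - (- 5 \left(8 \left(-46\right)\right)^{2} + 20 \cdot 8 \left(-46\right) + 43 \left(-807\right) - - 4035 \cdot 8 \left(-46\right)) = - (- 5 \left(-368\right)^{2} + 20 \left(-368\right) - 34701 - \left(-4035\right) \left(-368\right)) = - (\left(-5\right) 135424 - 7360 - 34701 - 1484880) = - (-677120 - 7360 - 34701 - 1484880) = \left(-1\right) \left(-2204061\right) = 2204061$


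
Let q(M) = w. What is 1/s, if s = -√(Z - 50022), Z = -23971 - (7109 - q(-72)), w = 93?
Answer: I*√9001/27003 ≈ 0.0035134*I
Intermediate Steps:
q(M) = 93
Z = -30987 (Z = -23971 - (7109 - 1*93) = -23971 - (7109 - 93) = -23971 - 1*7016 = -23971 - 7016 = -30987)
s = -3*I*√9001 (s = -√(-30987 - 50022) = -√(-81009) = -3*I*√9001 ≈ -284.62*I)
1/s = 1/(-3*I*√9001) = I*√9001/27003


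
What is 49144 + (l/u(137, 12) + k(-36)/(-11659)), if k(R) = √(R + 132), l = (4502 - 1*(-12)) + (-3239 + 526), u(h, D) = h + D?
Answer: 7324257/149 - 4*√6/11659 ≈ 49156.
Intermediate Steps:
u(h, D) = D + h
l = 1801 (l = (4502 + 12) - 2713 = 4514 - 2713 = 1801)
k(R) = √(132 + R)
49144 + (l/u(137, 12) + k(-36)/(-11659)) = 49144 + (1801/(12 + 137) + √(132 - 36)/(-11659)) = 49144 + (1801/149 + √96*(-1/11659)) = 49144 + (1801*(1/149) + (4*√6)*(-1/11659)) = 49144 + (1801/149 - 4*√6/11659) = 7324257/149 - 4*√6/11659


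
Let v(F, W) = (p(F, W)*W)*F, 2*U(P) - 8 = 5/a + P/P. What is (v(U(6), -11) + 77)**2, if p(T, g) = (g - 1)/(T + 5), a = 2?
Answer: 40284409/1849 ≈ 21787.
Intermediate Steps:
p(T, g) = (-1 + g)/(5 + T)
U(P) = 23/4 (U(P) = 4 + (5/2 + P/P)/2 = 4 + (5*(1/2) + 1)/2 = 4 + (5/2 + 1)/2 = 4 + (1/2)*(7/2) = 4 + 7/4 = 23/4)
v(F, W) = F*W*(-1 + W)/(5 + F) (v(F, W) = (((-1 + W)/(5 + F))*W)*F = (W*(-1 + W)/(5 + F))*F = F*W*(-1 + W)/(5 + F))
(v(U(6), -11) + 77)**2 = ((23/4)*(-11)*(-1 - 11)/(5 + 23/4) + 77)**2 = ((23/4)*(-11)*(-12)/(43/4) + 77)**2 = ((23/4)*(-11)*(4/43)*(-12) + 77)**2 = (3036/43 + 77)**2 = (6347/43)**2 = 40284409/1849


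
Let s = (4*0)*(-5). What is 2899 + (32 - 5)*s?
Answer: 2899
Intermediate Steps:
s = 0 (s = 0*(-5) = 0)
2899 + (32 - 5)*s = 2899 + (32 - 5)*0 = 2899 + 27*0 = 2899 + 0 = 2899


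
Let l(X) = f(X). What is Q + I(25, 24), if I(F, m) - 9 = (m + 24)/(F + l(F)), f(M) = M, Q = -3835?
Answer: -95626/25 ≈ -3825.0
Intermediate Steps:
l(X) = X
I(F, m) = 9 + (24 + m)/(2*F) (I(F, m) = 9 + (m + 24)/(F + F) = 9 + (24 + m)/((2*F)) = 9 + (24 + m)*(1/(2*F)) = 9 + (24 + m)/(2*F))
Q + I(25, 24) = -3835 + (1/2)*(24 + 24 + 18*25)/25 = -3835 + (1/2)*(1/25)*(24 + 24 + 450) = -3835 + (1/2)*(1/25)*498 = -3835 + 249/25 = -95626/25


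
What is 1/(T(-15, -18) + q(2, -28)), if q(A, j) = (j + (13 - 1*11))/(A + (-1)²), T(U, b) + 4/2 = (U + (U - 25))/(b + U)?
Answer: -⅑ ≈ -0.11111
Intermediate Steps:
T(U, b) = -2 + (-25 + 2*U)/(U + b) (T(U, b) = -2 + (U + (U - 25))/(b + U) = -2 + (U + (-25 + U))/(U + b) = -2 + (-25 + 2*U)/(U + b))
q(A, j) = (2 + j)/(1 + A) (q(A, j) = (j + (13 - 11))/(A + 1) = (j + 2)/(1 + A) = (2 + j)/(1 + A))
1/(T(-15, -18) + q(2, -28)) = 1/((-25 - 2*(-18))/(-15 - 18) + (2 - 28)/(1 + 2)) = 1/((-25 + 36)/(-33) - 26/3) = 1/(-1/33*11 + (⅓)*(-26)) = 1/(-⅓ - 26/3) = 1/(-9) = -⅑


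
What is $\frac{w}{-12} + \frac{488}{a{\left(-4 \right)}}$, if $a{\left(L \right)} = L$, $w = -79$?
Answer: $- \frac{1385}{12} \approx -115.42$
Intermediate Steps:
$\frac{w}{-12} + \frac{488}{a{\left(-4 \right)}} = - \frac{79}{-12} + \frac{488}{-4} = \left(-79\right) \left(- \frac{1}{12}\right) + 488 \left(- \frac{1}{4}\right) = \frac{79}{12} - 122 = - \frac{1385}{12}$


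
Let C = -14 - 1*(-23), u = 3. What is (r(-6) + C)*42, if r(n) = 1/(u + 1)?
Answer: 777/2 ≈ 388.50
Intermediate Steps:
C = 9 (C = -14 + 23 = 9)
r(n) = ¼ (r(n) = 1/(3 + 1) = 1/4 = ¼)
(r(-6) + C)*42 = (¼ + 9)*42 = (37/4)*42 = 777/2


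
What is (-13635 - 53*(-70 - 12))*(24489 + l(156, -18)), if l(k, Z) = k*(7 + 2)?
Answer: -240520077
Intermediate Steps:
l(k, Z) = 9*k (l(k, Z) = k*9 = 9*k)
(-13635 - 53*(-70 - 12))*(24489 + l(156, -18)) = (-13635 - 53*(-70 - 12))*(24489 + 9*156) = (-13635 - 53*(-82))*(24489 + 1404) = (-13635 + 4346)*25893 = -9289*25893 = -240520077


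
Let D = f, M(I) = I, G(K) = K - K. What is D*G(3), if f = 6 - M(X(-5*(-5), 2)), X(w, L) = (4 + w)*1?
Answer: 0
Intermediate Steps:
X(w, L) = 4 + w
G(K) = 0
f = -23 (f = 6 - (4 - 5*(-5)) = 6 - (4 + 25) = 6 - 1*29 = 6 - 29 = -23)
D = -23
D*G(3) = -23*0 = 0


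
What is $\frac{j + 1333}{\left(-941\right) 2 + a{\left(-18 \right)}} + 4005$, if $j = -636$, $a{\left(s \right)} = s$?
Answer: $\frac{7608803}{1900} \approx 4004.6$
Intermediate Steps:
$\frac{j + 1333}{\left(-941\right) 2 + a{\left(-18 \right)}} + 4005 = \frac{-636 + 1333}{\left(-941\right) 2 - 18} + 4005 = \frac{697}{-1882 - 18} + 4005 = \frac{697}{-1900} + 4005 = 697 \left(- \frac{1}{1900}\right) + 4005 = - \frac{697}{1900} + 4005 = \frac{7608803}{1900}$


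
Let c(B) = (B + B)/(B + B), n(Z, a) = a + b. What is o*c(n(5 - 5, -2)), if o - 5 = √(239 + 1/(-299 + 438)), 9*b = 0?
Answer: 5 + 7*√94242/139 ≈ 20.460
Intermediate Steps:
b = 0 (b = (⅑)*0 = 0)
n(Z, a) = a (n(Z, a) = a + 0 = a)
c(B) = 1 (c(B) = (2*B)/((2*B)) = (2*B)*(1/(2*B)) = 1)
o = 5 + 7*√94242/139 (o = 5 + √(239 + 1/(-299 + 438)) = 5 + √(239 + 1/139) = 5 + √(33222/139) = 5 + 7*√94242/139 ≈ 20.460)
o*c(n(5 - 5, -2)) = (5 + 7*√94242/139)*1 = 5 + 7*√94242/139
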